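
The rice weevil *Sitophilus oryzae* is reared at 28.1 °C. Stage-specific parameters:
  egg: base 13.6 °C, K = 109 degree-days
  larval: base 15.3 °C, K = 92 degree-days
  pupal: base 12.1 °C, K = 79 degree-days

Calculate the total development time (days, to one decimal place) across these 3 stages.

19.6 days

egg: 109 / (28.1 − 13.6) = 109 / 14.5 = 7.517 d.
larval: 92 / (28.1 − 15.3) = 92 / 12.8 = 7.188 d.
pupal: 79 / (28.1 − 12.1) = 79 / 16.0 = 4.938 d.
Sum = 19.642 ≈ 19.6 days.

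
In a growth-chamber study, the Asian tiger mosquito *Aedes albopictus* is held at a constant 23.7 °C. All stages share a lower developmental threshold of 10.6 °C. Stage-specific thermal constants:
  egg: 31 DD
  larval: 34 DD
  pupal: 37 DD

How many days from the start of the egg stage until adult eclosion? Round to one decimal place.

7.8 days

Daily accumulation at 23.7 °C = 23.7 − 10.6 = 13.1 DD/day.
Total K = 31 + 34 + 37 = 102 DD.
Total duration = 102 / 13.1 = 7.786 ≈ 7.8 days.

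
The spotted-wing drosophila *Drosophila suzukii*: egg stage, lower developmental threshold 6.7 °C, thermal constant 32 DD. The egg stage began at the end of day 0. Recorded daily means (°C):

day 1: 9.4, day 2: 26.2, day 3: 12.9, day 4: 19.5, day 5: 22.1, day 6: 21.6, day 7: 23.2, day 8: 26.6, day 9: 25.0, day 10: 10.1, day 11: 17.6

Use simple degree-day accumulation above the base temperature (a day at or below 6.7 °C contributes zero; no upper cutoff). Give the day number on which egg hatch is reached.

day 4

Daily DD above 6.7 °C: 2.7, 19.5, 6.2, 12.8, 15.4, 14.9, 16.5, 19.9, 18.3, 3.4, 10.9.
Cumulative: 2.7, 22.2, 28.4, 41.2, 56.6, 71.5, 88.0, 107.9, 126.2, 129.6, 140.5.
The total first reaches 32 DD on day 4.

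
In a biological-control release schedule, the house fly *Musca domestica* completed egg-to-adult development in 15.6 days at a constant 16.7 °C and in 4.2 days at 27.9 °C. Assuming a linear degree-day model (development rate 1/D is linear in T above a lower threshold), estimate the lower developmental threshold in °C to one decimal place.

12.6 °C

Linear rate model ⇒ the product D·(T − T_b) is constant across temperatures.
15.6·(16.7 − T_b) = 4.2·(27.9 − T_b)
T_b = (15.6·16.7 − 4.2·27.9) / (15.6 − 4.2) = 143.34 / 11.4 = 12.574 °C ≈ 12.6 °C.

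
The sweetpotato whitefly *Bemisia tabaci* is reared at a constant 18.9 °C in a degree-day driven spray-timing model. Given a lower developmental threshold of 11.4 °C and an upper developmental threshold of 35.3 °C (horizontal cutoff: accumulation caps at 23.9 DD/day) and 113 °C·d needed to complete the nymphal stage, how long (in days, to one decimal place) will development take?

15.1 days

Daily accumulation = 18.9 − 11.4 = 7.5 DD/day.
Duration = 113 / 7.5 = 15.067 ≈ 15.1 days.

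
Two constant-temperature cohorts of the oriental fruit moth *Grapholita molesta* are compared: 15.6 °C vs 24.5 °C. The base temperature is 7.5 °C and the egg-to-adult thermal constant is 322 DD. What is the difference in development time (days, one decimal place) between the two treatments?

At 15.6 °C: 322 / (15.6 − 7.5) = 322 / 8.1 = 39.753 d.
At 24.5 °C: 322 / (24.5 − 7.5) = 322 / 17.0 = 18.941 d.
Difference = |39.753 − 18.941| = 20.812 ≈ 20.8 days.

20.8 days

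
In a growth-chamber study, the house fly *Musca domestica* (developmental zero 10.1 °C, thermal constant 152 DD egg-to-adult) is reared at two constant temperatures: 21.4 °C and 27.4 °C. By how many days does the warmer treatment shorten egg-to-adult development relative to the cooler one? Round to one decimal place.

4.7 days

At 21.4 °C: 152 / (21.4 − 10.1) = 152 / 11.3 = 13.451 d.
At 27.4 °C: 152 / (27.4 − 10.1) = 152 / 17.3 = 8.786 d.
Difference = |13.451 − 8.786| = 4.665 ≈ 4.7 days.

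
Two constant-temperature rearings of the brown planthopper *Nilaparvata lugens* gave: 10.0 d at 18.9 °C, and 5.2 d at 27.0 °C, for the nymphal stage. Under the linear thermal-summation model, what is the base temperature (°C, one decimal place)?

10.1 °C

Linear rate model ⇒ the product D·(T − T_b) is constant across temperatures.
10.0·(18.9 − T_b) = 5.2·(27.0 − T_b)
T_b = (10.0·18.9 − 5.2·27.0) / (10.0 − 5.2) = 48.60 / 4.8 = 10.125 °C ≈ 10.1 °C.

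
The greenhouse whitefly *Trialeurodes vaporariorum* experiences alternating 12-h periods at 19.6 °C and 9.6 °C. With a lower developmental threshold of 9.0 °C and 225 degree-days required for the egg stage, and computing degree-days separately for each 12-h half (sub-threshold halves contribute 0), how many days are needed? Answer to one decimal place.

40.2 days

Day half: max(0, 19.6 − 9.0) × 0.5 = 10.6 × 0.5 = 5.30 DD.
Night half: max(0, 9.6 − 9.0) × 0.5 = 0.6 × 0.5 = 0.30 DD.
Per 24 h: 5.60 DD/day.
Duration = 225 / 5.60 = 40.179 ≈ 40.2 days.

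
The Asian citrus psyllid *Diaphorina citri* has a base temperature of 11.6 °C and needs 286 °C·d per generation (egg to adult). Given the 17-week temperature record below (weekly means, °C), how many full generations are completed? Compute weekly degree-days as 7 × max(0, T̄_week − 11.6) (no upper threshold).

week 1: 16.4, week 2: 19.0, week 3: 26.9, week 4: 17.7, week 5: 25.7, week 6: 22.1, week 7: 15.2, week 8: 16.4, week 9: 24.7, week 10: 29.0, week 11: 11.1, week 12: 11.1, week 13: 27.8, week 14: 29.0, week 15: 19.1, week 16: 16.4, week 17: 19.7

Weekly DD (7 × max(0, T̄ − 11.6)): 33.6, 51.8, 107.1, 42.7, 98.7, 73.5, 25.2, 33.6, 91.7, 121.8, 0.0, 0.0, 113.4, 121.8, 52.5, 33.6, 56.7.
Season total = 1057.7 DD.
Complete generations = ⌊1057.7 / 286⌋ = 3.

3 generations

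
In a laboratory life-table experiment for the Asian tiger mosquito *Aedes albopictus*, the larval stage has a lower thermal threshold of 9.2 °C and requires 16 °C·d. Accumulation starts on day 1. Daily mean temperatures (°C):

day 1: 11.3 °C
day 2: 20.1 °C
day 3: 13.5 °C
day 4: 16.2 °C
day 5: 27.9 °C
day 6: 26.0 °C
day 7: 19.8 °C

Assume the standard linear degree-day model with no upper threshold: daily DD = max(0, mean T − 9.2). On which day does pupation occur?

Daily DD above 9.2 °C: 2.1, 10.9, 4.3, 7.0, 18.7, 16.8, 10.6.
Cumulative: 2.1, 13.0, 17.3, 24.3, 43.0, 59.8, 70.4.
The total first reaches 16 DD on day 3.

day 3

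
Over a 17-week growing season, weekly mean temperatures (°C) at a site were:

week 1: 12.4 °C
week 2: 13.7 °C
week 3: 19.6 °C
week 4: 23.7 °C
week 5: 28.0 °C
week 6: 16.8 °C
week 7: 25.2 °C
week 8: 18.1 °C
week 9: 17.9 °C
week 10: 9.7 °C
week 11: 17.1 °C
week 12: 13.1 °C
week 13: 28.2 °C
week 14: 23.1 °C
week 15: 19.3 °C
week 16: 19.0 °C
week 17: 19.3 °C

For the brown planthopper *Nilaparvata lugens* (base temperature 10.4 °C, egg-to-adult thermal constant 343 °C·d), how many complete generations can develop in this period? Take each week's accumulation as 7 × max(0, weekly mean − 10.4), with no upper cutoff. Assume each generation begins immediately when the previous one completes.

Weekly DD (7 × max(0, T̄ − 10.4)): 14.0, 23.1, 64.4, 93.1, 123.2, 44.8, 103.6, 53.9, 52.5, 0.0, 46.9, 18.9, 124.6, 88.9, 62.3, 60.2, 62.3.
Season total = 1036.7 DD.
Complete generations = ⌊1036.7 / 343⌋ = 3.

3 generations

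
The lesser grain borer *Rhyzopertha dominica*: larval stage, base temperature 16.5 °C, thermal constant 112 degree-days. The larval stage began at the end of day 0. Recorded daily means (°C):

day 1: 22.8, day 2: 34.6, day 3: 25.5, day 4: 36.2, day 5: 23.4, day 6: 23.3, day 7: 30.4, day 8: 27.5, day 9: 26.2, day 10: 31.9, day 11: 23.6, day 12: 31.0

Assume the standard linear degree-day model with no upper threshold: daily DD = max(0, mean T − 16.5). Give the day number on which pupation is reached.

Daily DD above 16.5 °C: 6.3, 18.1, 9.0, 19.7, 6.9, 6.8, 13.9, 11.0, 9.7, 15.4, 7.1, 14.5.
Cumulative: 6.3, 24.4, 33.4, 53.1, 60.0, 66.8, 80.7, 91.7, 101.4, 116.8, 123.9, 138.4.
The total first reaches 112 DD on day 10.

day 10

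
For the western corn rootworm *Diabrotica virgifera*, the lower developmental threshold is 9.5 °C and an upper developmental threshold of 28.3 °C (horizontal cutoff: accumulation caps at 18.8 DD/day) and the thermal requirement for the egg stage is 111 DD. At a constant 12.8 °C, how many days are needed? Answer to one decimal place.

Daily accumulation = 12.8 − 9.5 = 3.3 DD/day.
Duration = 111 / 3.3 = 33.636 ≈ 33.6 days.

33.6 days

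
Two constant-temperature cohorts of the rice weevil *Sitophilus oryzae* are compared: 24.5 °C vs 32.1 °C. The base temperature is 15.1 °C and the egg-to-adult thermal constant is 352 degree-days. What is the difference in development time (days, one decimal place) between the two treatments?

At 24.5 °C: 352 / (24.5 − 15.1) = 352 / 9.4 = 37.447 d.
At 32.1 °C: 352 / (32.1 − 15.1) = 352 / 17.0 = 20.706 d.
Difference = |37.447 − 20.706| = 16.741 ≈ 16.7 days.

16.7 days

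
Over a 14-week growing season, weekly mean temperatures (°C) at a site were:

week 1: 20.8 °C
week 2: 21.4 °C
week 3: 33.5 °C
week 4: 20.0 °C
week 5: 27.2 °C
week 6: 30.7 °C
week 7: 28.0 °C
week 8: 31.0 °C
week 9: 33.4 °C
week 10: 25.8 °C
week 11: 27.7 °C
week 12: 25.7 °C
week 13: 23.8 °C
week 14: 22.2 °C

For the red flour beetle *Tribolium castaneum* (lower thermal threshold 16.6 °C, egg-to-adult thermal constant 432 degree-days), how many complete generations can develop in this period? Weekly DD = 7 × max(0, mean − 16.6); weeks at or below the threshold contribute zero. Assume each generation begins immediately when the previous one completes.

Weekly DD (7 × max(0, T̄ − 16.6)): 29.4, 33.6, 118.3, 23.8, 74.2, 98.7, 79.8, 100.8, 117.6, 64.4, 77.7, 63.7, 50.4, 39.2.
Season total = 971.6 DD.
Complete generations = ⌊971.6 / 432⌋ = 2.

2 generations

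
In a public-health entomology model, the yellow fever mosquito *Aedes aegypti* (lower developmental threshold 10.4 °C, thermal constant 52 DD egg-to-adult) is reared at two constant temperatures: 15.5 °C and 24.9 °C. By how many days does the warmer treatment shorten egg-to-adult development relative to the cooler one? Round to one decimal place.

At 15.5 °C: 52 / (15.5 − 10.4) = 52 / 5.1 = 10.196 d.
At 24.9 °C: 52 / (24.9 − 10.4) = 52 / 14.5 = 3.586 d.
Difference = |10.196 − 3.586| = 6.610 ≈ 6.6 days.

6.6 days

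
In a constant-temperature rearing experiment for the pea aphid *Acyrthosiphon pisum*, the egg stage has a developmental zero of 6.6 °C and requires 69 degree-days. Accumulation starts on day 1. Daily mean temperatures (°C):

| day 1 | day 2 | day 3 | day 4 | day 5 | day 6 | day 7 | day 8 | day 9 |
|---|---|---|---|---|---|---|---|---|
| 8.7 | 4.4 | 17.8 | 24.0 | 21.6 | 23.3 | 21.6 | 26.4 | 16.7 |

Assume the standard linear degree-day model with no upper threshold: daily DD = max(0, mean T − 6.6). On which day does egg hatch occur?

day 7

Daily DD above 6.6 °C: 2.1, 0.0, 11.2, 17.4, 15.0, 16.7, 15.0, 19.8, 10.1.
Cumulative: 2.1, 2.1, 13.3, 30.7, 45.7, 62.4, 77.4, 97.2, 107.3.
The total first reaches 69 DD on day 7.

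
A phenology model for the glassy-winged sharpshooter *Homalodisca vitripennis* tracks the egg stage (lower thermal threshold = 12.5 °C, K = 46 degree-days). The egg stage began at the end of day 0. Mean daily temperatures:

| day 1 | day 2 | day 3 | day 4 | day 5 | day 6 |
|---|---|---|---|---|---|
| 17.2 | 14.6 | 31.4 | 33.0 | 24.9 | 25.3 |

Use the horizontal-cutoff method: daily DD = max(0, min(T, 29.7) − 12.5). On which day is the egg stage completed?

Daily DD above 12.5 °C (capped at 17.2): 4.7, 2.1, 17.2, 17.2, 12.4, 12.8.
Cumulative: 4.7, 6.8, 24.0, 41.2, 53.6, 66.4.
The total first reaches 46 DD on day 5.

day 5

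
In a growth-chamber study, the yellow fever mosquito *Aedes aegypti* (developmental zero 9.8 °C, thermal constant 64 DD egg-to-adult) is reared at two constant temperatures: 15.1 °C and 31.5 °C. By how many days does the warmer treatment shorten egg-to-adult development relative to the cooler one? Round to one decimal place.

At 15.1 °C: 64 / (15.1 − 9.8) = 64 / 5.3 = 12.075 d.
At 31.5 °C: 64 / (31.5 − 9.8) = 64 / 21.7 = 2.949 d.
Difference = |12.075 − 2.949| = 9.126 ≈ 9.1 days.

9.1 days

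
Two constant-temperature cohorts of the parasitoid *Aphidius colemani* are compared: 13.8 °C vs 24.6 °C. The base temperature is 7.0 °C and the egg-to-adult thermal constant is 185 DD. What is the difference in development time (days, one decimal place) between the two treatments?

At 13.8 °C: 185 / (13.8 − 7.0) = 185 / 6.8 = 27.206 d.
At 24.6 °C: 185 / (24.6 − 7.0) = 185 / 17.6 = 10.511 d.
Difference = |27.206 − 10.511| = 16.695 ≈ 16.7 days.

16.7 days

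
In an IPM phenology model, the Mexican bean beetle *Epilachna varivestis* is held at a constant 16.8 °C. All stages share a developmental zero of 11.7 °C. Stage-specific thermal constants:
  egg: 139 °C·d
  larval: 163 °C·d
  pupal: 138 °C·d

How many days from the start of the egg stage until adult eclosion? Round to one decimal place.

86.3 days

Daily accumulation at 16.8 °C = 16.8 − 11.7 = 5.1 DD/day.
Total K = 139 + 163 + 138 = 440 DD.
Total duration = 440 / 5.1 = 86.275 ≈ 86.3 days.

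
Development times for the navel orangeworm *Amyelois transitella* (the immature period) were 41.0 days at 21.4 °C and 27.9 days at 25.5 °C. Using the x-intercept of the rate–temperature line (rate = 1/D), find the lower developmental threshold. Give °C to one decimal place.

12.7 °C

Under the model K = D·(T − T_b), so D₁·(T₁ − T_b) = D₂·(T₂ − T_b).
41.0·(21.4 − T_b) = 27.9·(25.5 − T_b)
T_b = (41.0·21.4 − 27.9·25.5) / (41.0 − 27.9) = 165.95 / 13.1 = 12.668 °C ≈ 12.7 °C.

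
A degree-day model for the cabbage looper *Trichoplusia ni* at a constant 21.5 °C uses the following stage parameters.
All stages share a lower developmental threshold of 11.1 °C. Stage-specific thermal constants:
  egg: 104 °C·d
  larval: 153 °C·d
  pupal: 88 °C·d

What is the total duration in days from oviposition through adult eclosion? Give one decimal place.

33.2 days

Daily accumulation at 21.5 °C = 21.5 − 11.1 = 10.4 DD/day.
Total K = 104 + 153 + 88 = 345 DD.
Total duration = 345 / 10.4 = 33.173 ≈ 33.2 days.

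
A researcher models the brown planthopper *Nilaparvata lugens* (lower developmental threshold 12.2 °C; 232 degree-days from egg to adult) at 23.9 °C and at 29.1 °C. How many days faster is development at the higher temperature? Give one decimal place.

6.1 days

At 23.9 °C: 232 / (23.9 − 12.2) = 232 / 11.7 = 19.829 d.
At 29.1 °C: 232 / (29.1 − 12.2) = 232 / 16.9 = 13.728 d.
Difference = |19.829 − 13.728| = 6.101 ≈ 6.1 days.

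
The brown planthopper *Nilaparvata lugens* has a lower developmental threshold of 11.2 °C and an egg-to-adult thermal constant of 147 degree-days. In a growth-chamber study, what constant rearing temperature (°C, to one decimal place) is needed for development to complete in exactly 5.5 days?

37.9 °C

Required daily accumulation = 147 / 5.5 = 26.727 DD/day.
T = T_base + 26.727 = 11.2 + 26.727 = 37.927 ≈ 37.9 °C.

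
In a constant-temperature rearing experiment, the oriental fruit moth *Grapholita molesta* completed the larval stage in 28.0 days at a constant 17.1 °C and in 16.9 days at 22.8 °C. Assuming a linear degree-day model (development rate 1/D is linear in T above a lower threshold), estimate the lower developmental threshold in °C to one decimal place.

Under the model K = D·(T − T_b), so D₁·(T₁ − T_b) = D₂·(T₂ − T_b).
28.0·(17.1 − T_b) = 16.9·(22.8 − T_b)
T_b = (28.0·17.1 − 16.9·22.8) / (28.0 − 16.9) = 93.48 / 11.1 = 8.422 °C ≈ 8.4 °C.

8.4 °C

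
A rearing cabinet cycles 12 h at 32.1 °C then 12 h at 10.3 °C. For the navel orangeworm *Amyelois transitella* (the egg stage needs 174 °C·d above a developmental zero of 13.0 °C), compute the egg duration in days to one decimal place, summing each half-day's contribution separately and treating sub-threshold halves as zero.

Day half: max(0, 32.1 − 13.0) × 0.5 = 19.1 × 0.5 = 9.55 DD.
Night half: max(0, 10.3 − 13.0) × 0.5 = 0.0 × 0.5 = 0.00 DD.
Per 24 h: 9.55 DD/day.
Duration = 174 / 9.55 = 18.220 ≈ 18.2 days.

18.2 days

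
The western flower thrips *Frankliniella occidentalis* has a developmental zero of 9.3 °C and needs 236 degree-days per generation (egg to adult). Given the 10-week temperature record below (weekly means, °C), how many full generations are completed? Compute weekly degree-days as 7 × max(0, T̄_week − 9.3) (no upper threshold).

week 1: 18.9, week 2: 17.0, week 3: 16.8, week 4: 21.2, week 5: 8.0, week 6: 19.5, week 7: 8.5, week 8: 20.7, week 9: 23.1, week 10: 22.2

2 generations

Weekly DD (7 × max(0, T̄ − 9.3)): 67.2, 53.9, 52.5, 83.3, 0.0, 71.4, 0.0, 79.8, 96.6, 90.3.
Season total = 595.0 DD.
Complete generations = ⌊595.0 / 236⌋ = 2.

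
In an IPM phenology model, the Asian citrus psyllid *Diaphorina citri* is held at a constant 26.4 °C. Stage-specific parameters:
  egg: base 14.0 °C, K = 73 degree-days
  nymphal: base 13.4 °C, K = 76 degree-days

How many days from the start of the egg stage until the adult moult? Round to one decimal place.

11.7 days

egg: 73 / (26.4 − 14.0) = 73 / 12.4 = 5.887 d.
nymphal: 76 / (26.4 − 13.4) = 76 / 13.0 = 5.846 d.
Sum = 11.733 ≈ 11.7 days.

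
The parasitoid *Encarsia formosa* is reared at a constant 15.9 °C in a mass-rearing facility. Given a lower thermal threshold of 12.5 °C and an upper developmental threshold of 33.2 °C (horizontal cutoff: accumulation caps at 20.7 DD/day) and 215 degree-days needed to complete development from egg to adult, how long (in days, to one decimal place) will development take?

Daily accumulation = 15.9 − 12.5 = 3.4 DD/day.
Duration = 215 / 3.4 = 63.235 ≈ 63.2 days.

63.2 days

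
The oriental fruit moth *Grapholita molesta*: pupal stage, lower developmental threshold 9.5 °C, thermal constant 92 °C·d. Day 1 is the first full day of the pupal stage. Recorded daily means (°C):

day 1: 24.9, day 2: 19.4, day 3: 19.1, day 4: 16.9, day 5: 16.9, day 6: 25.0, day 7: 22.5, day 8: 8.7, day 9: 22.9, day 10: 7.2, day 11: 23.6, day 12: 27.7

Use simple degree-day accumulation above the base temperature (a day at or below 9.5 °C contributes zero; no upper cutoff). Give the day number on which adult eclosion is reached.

Daily DD above 9.5 °C: 15.4, 9.9, 9.6, 7.4, 7.4, 15.5, 13.0, 0.0, 13.4, 0.0, 14.1, 18.2.
Cumulative: 15.4, 25.3, 34.9, 42.3, 49.7, 65.2, 78.2, 78.2, 91.6, 91.6, 105.7, 123.9.
The total first reaches 92 DD on day 11.

day 11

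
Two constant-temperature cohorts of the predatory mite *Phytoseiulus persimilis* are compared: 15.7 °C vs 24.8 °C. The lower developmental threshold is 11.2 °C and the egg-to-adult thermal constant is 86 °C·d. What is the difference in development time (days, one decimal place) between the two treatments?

At 15.7 °C: 86 / (15.7 − 11.2) = 86 / 4.5 = 19.111 d.
At 24.8 °C: 86 / (24.8 − 11.2) = 86 / 13.6 = 6.324 d.
Difference = |19.111 − 6.324| = 12.788 ≈ 12.8 days.

12.8 days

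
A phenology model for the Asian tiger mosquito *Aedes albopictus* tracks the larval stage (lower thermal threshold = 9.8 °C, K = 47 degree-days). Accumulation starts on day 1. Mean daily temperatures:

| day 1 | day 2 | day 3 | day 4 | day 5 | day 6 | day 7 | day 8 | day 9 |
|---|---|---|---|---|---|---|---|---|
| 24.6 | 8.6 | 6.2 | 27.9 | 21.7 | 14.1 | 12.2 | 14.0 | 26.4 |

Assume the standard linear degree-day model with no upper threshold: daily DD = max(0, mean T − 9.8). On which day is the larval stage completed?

day 6

Daily DD above 9.8 °C: 14.8, 0.0, 0.0, 18.1, 11.9, 4.3, 2.4, 4.2, 16.6.
Cumulative: 14.8, 14.8, 14.8, 32.9, 44.8, 49.1, 51.5, 55.7, 72.3.
The total first reaches 47 DD on day 6.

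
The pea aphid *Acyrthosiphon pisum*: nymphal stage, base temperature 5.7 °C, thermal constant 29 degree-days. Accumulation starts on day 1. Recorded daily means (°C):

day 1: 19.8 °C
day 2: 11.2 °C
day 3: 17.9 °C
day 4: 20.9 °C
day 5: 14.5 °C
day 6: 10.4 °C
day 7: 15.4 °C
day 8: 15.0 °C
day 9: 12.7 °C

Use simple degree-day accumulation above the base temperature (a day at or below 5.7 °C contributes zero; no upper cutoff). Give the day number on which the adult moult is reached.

day 3

Daily DD above 5.7 °C: 14.1, 5.5, 12.2, 15.2, 8.8, 4.7, 9.7, 9.3, 7.0.
Cumulative: 14.1, 19.6, 31.8, 47.0, 55.8, 60.5, 70.2, 79.5, 86.5.
The total first reaches 29 DD on day 3.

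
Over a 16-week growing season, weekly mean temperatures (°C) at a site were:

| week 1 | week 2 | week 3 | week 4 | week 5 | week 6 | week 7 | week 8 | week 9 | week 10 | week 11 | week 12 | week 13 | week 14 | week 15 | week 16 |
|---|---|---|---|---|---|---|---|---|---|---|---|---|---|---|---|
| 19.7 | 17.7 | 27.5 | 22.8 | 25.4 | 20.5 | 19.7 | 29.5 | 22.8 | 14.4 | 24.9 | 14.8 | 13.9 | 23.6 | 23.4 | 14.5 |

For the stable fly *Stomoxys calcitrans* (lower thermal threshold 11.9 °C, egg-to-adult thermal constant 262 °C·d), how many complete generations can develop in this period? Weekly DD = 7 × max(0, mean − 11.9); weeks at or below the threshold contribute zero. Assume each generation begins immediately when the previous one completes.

Weekly DD (7 × max(0, T̄ − 11.9)): 54.6, 40.6, 109.2, 76.3, 94.5, 60.2, 54.6, 123.2, 76.3, 17.5, 91.0, 20.3, 14.0, 81.9, 80.5, 18.2.
Season total = 1012.9 DD.
Complete generations = ⌊1012.9 / 262⌋ = 3.

3 generations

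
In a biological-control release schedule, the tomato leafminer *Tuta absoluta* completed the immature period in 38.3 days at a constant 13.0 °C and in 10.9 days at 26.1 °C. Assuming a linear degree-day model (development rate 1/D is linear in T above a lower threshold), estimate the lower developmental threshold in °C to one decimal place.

Linear rate model ⇒ the product D·(T − T_b) is constant across temperatures.
38.3·(13.0 − T_b) = 10.9·(26.1 − T_b)
T_b = (38.3·13.0 − 10.9·26.1) / (38.3 − 10.9) = 213.41 / 27.4 = 7.789 °C ≈ 7.8 °C.

7.8 °C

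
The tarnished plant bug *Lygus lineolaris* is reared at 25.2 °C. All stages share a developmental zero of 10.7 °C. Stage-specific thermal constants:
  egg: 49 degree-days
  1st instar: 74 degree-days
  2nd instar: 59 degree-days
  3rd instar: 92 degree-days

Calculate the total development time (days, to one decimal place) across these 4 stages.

18.9 days

Daily accumulation at 25.2 °C = 25.2 − 10.7 = 14.5 DD/day.
Total K = 49 + 74 + 59 + 92 = 274 DD.
Total duration = 274 / 14.5 = 18.897 ≈ 18.9 days.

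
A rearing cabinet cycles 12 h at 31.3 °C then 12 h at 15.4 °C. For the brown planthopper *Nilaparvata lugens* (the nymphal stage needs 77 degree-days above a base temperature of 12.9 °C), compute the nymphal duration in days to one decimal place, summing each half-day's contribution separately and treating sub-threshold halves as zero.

7.4 days

Day half: max(0, 31.3 − 12.9) × 0.5 = 18.4 × 0.5 = 9.20 DD.
Night half: max(0, 15.4 − 12.9) × 0.5 = 2.5 × 0.5 = 1.25 DD.
Per 24 h: 10.45 DD/day.
Duration = 77 / 10.45 = 7.368 ≈ 7.4 days.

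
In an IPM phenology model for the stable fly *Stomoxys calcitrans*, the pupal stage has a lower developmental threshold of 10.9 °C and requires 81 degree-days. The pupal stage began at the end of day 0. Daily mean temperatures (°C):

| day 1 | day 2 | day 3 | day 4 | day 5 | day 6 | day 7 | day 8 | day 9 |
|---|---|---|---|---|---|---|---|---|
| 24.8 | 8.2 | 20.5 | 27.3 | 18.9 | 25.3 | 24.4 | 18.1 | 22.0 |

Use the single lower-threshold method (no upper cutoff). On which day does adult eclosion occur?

day 8

Daily DD above 10.9 °C: 13.9, 0.0, 9.6, 16.4, 8.0, 14.4, 13.5, 7.2, 11.1.
Cumulative: 13.9, 13.9, 23.5, 39.9, 47.9, 62.3, 75.8, 83.0, 94.1.
The total first reaches 81 DD on day 8.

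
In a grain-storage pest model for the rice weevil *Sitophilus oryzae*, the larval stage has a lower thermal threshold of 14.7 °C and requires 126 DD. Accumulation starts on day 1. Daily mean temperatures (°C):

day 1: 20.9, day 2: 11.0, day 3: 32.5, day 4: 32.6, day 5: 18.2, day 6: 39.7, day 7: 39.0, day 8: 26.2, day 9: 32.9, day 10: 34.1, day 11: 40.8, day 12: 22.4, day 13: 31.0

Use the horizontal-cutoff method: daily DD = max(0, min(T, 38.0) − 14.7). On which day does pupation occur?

Daily DD above 14.7 °C (capped at 23.3): 6.2, 0.0, 17.8, 17.9, 3.5, 23.3, 23.3, 11.5, 18.2, 19.4, 23.3, 7.7, 16.3.
Cumulative: 6.2, 6.2, 24.0, 41.9, 45.4, 68.7, 92.0, 103.5, 121.7, 141.1, 164.4, 172.1, 188.4.
The total first reaches 126 DD on day 10.

day 10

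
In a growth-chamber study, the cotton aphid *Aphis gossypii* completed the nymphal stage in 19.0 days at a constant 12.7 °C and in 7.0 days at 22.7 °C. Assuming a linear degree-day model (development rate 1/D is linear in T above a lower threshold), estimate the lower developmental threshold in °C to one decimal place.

6.9 °C

Under the model K = D·(T − T_b), so D₁·(T₁ − T_b) = D₂·(T₂ − T_b).
19.0·(12.7 − T_b) = 7.0·(22.7 − T_b)
T_b = (19.0·12.7 − 7.0·22.7) / (19.0 − 7.0) = 82.40 / 12.0 = 6.867 °C ≈ 6.9 °C.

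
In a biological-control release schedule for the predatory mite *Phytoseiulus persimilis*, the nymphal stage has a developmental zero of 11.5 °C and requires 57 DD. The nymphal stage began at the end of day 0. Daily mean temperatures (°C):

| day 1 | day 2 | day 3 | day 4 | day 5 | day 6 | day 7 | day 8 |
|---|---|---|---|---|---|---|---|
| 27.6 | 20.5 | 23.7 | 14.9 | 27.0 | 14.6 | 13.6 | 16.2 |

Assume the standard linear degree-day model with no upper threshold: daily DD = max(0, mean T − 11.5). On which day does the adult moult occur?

Daily DD above 11.5 °C: 16.1, 9.0, 12.2, 3.4, 15.5, 3.1, 2.1, 4.7.
Cumulative: 16.1, 25.1, 37.3, 40.7, 56.2, 59.3, 61.4, 66.1.
The total first reaches 57 DD on day 6.

day 6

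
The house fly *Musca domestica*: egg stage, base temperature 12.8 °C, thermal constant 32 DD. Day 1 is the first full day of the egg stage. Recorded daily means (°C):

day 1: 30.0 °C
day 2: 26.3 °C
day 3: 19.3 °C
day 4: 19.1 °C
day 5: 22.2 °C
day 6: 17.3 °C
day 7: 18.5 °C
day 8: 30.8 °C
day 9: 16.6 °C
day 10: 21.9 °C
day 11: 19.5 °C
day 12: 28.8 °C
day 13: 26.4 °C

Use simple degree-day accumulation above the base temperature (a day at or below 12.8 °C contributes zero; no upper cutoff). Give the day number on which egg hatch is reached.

day 3

Daily DD above 12.8 °C: 17.2, 13.5, 6.5, 6.3, 9.4, 4.5, 5.7, 18.0, 3.8, 9.1, 6.7, 16.0, 13.6.
Cumulative: 17.2, 30.7, 37.2, 43.5, 52.9, 57.4, 63.1, 81.1, 84.9, 94.0, 100.7, 116.7, 130.3.
The total first reaches 32 DD on day 3.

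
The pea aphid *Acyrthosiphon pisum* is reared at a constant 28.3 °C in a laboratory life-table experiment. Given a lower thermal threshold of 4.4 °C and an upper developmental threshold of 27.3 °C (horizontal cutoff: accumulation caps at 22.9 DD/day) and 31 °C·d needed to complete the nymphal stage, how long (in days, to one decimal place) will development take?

Temperature 28.3 °C exceeds the upper threshold, so daily accumulation caps at 27.3 − 4.4 = 22.9 DD/day.
Duration = 31 / 22.9 = 1.354 ≈ 1.4 days.

1.4 days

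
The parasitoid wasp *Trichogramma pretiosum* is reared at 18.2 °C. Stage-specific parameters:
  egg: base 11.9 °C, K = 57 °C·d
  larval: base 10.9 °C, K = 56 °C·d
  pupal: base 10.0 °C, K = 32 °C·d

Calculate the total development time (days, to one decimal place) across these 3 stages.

20.6 days

egg: 57 / (18.2 − 11.9) = 57 / 6.3 = 9.048 d.
larval: 56 / (18.2 − 10.9) = 56 / 7.3 = 7.671 d.
pupal: 32 / (18.2 − 10.0) = 32 / 8.2 = 3.902 d.
Sum = 20.621 ≈ 20.6 days.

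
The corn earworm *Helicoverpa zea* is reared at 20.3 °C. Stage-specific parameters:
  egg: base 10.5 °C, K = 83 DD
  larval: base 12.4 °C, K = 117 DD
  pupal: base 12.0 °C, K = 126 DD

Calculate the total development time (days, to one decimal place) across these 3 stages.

egg: 83 / (20.3 − 10.5) = 83 / 9.8 = 8.469 d.
larval: 117 / (20.3 − 12.4) = 117 / 7.9 = 14.810 d.
pupal: 126 / (20.3 − 12.0) = 126 / 8.3 = 15.181 d.
Sum = 38.460 ≈ 38.5 days.

38.5 days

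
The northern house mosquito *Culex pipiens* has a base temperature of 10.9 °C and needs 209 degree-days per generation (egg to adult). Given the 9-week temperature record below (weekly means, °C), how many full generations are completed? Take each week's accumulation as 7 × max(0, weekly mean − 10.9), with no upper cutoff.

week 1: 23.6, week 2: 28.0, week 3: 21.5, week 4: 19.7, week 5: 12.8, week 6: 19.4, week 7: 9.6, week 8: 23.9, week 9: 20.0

Weekly DD (7 × max(0, T̄ − 10.9)): 88.9, 119.7, 74.2, 61.6, 13.3, 59.5, 0.0, 91.0, 63.7.
Season total = 571.9 DD.
Complete generations = ⌊571.9 / 209⌋ = 2.

2 generations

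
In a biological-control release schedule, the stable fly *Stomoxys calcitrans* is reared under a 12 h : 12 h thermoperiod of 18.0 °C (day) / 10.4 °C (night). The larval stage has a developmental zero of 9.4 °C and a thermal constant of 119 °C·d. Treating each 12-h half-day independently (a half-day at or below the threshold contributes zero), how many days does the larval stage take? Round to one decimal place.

24.8 days

Day half: max(0, 18.0 − 9.4) × 0.5 = 8.6 × 0.5 = 4.30 DD.
Night half: max(0, 10.4 − 9.4) × 0.5 = 1.0 × 0.5 = 0.50 DD.
Per 24 h: 4.80 DD/day.
Duration = 119 / 4.80 = 24.792 ≈ 24.8 days.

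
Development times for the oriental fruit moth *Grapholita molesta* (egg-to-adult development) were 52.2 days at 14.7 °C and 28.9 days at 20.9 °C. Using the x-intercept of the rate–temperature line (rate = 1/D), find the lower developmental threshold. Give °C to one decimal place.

Linear rate model ⇒ the product D·(T − T_b) is constant across temperatures.
52.2·(14.7 − T_b) = 28.9·(20.9 − T_b)
T_b = (52.2·14.7 − 28.9·20.9) / (52.2 − 28.9) = 163.33 / 23.3 = 7.010 °C ≈ 7.0 °C.

7.0 °C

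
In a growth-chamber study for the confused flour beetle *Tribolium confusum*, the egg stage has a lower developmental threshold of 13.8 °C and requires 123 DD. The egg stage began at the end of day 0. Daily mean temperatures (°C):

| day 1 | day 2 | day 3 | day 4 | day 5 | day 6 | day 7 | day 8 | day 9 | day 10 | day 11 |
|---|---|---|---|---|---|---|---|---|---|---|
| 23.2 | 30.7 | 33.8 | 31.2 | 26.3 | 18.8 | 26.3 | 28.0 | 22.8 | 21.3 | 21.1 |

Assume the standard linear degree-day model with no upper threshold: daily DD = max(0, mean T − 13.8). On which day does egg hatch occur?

Daily DD above 13.8 °C: 9.4, 16.9, 20.0, 17.4, 12.5, 5.0, 12.5, 14.2, 9.0, 7.5, 7.3.
Cumulative: 9.4, 26.3, 46.3, 63.7, 76.2, 81.2, 93.7, 107.9, 116.9, 124.4, 131.7.
The total first reaches 123 DD on day 10.

day 10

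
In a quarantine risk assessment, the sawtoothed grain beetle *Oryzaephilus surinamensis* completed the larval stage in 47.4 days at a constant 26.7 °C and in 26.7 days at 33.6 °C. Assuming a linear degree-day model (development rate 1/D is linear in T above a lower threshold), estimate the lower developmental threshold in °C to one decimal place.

Equal thermal constants: D₁(T₁ − T_b) = D₂(T₂ − T_b).
47.4·(26.7 − T_b) = 26.7·(33.6 − T_b)
T_b = (47.4·26.7 − 26.7·33.6) / (47.4 − 26.7) = 368.46 / 20.7 = 17.800 °C ≈ 17.8 °C.

17.8 °C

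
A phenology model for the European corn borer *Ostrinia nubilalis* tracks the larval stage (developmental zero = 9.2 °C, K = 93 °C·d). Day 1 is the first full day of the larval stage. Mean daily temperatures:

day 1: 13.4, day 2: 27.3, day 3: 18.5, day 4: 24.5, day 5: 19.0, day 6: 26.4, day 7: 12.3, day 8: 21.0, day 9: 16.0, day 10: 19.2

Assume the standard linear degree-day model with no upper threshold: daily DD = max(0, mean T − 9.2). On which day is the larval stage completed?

day 9

Daily DD above 9.2 °C: 4.2, 18.1, 9.3, 15.3, 9.8, 17.2, 3.1, 11.8, 6.8, 10.0.
Cumulative: 4.2, 22.3, 31.6, 46.9, 56.7, 73.9, 77.0, 88.8, 95.6, 105.6.
The total first reaches 93 DD on day 9.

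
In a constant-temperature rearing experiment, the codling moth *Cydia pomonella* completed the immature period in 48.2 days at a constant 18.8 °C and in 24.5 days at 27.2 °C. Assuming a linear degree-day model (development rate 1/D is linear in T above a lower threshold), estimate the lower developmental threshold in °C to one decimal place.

Under the model K = D·(T − T_b), so D₁·(T₁ − T_b) = D₂·(T₂ − T_b).
48.2·(18.8 − T_b) = 24.5·(27.2 − T_b)
T_b = (48.2·18.8 − 24.5·27.2) / (48.2 − 24.5) = 239.76 / 23.7 = 10.116 °C ≈ 10.1 °C.

10.1 °C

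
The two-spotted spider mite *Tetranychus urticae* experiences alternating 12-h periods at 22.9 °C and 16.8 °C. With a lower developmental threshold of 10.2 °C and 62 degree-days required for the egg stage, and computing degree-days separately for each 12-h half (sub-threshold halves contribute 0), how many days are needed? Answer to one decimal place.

6.4 days

Day half: max(0, 22.9 − 10.2) × 0.5 = 12.7 × 0.5 = 6.35 DD.
Night half: max(0, 16.8 − 10.2) × 0.5 = 6.6 × 0.5 = 3.30 DD.
Per 24 h: 9.65 DD/day.
Duration = 62 / 9.65 = 6.425 ≈ 6.4 days.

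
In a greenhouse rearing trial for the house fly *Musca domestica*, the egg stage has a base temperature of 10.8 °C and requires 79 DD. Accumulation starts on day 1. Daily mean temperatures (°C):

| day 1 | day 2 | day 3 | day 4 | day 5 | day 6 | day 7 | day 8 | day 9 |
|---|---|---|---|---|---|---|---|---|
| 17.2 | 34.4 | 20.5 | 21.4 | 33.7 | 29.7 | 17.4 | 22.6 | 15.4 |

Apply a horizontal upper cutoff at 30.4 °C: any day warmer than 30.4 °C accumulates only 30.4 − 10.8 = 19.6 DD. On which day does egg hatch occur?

day 6

Daily DD above 10.8 °C (capped at 19.6): 6.4, 19.6, 9.7, 10.6, 19.6, 18.9, 6.6, 11.8, 4.6.
Cumulative: 6.4, 26.0, 35.7, 46.3, 65.9, 84.8, 91.4, 103.2, 107.8.
The total first reaches 79 DD on day 6.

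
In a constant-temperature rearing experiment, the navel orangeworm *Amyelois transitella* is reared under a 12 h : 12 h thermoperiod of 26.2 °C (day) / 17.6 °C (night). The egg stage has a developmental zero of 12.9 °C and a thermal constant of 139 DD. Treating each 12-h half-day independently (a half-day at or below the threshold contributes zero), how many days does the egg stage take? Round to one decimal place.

Day half: max(0, 26.2 − 12.9) × 0.5 = 13.3 × 0.5 = 6.65 DD.
Night half: max(0, 17.6 − 12.9) × 0.5 = 4.7 × 0.5 = 2.35 DD.
Per 24 h: 9.00 DD/day.
Duration = 139 / 9.00 = 15.444 ≈ 15.4 days.

15.4 days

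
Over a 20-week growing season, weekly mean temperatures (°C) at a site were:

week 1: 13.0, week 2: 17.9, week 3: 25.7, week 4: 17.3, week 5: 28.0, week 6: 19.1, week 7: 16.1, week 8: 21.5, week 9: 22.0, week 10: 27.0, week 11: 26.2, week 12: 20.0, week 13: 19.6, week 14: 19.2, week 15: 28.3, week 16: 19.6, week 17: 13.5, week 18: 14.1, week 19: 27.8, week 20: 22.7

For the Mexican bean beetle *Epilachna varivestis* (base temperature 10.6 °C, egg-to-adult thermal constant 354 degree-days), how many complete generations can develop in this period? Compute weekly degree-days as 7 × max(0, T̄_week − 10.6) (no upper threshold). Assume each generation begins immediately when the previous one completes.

4 generations

Weekly DD (7 × max(0, T̄ − 10.6)): 16.8, 51.1, 105.7, 46.9, 121.8, 59.5, 38.5, 76.3, 79.8, 114.8, 109.2, 65.8, 63.0, 60.2, 123.9, 63.0, 20.3, 24.5, 120.4, 84.7.
Season total = 1446.2 DD.
Complete generations = ⌊1446.2 / 354⌋ = 4.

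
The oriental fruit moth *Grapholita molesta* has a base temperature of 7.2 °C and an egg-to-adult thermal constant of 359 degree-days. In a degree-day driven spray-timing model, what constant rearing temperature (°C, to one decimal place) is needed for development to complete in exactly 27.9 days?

Required daily accumulation = 359 / 27.9 = 12.867 DD/day.
T = T_base + 12.867 = 7.2 + 12.867 = 20.067 ≈ 20.1 °C.

20.1 °C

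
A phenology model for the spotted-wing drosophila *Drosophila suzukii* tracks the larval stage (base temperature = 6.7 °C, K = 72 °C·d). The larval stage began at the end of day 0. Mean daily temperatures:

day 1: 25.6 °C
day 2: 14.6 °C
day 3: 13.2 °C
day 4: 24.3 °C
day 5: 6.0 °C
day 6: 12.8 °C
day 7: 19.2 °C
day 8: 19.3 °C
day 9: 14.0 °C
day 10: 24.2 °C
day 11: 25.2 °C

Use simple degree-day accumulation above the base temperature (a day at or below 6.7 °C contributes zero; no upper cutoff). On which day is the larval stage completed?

Daily DD above 6.7 °C: 18.9, 7.9, 6.5, 17.6, 0.0, 6.1, 12.5, 12.6, 7.3, 17.5, 18.5.
Cumulative: 18.9, 26.8, 33.3, 50.9, 50.9, 57.0, 69.5, 82.1, 89.4, 106.9, 125.4.
The total first reaches 72 DD on day 8.

day 8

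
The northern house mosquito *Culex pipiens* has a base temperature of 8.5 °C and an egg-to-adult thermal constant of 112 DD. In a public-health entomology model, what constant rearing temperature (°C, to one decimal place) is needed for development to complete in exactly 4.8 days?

31.8 °C

Required daily accumulation = 112 / 4.8 = 23.333 DD/day.
T = T_base + 23.333 = 8.5 + 23.333 = 31.833 ≈ 31.8 °C.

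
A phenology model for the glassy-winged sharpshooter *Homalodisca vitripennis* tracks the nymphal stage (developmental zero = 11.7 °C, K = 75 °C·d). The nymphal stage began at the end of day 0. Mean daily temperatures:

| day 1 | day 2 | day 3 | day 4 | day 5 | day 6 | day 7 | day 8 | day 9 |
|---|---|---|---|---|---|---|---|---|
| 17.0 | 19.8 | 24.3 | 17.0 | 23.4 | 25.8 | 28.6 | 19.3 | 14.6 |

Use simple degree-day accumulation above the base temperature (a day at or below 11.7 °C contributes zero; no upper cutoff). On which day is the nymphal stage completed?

Daily DD above 11.7 °C: 5.3, 8.1, 12.6, 5.3, 11.7, 14.1, 16.9, 7.6, 2.9.
Cumulative: 5.3, 13.4, 26.0, 31.3, 43.0, 57.1, 74.0, 81.6, 84.5.
The total first reaches 75 DD on day 8.

day 8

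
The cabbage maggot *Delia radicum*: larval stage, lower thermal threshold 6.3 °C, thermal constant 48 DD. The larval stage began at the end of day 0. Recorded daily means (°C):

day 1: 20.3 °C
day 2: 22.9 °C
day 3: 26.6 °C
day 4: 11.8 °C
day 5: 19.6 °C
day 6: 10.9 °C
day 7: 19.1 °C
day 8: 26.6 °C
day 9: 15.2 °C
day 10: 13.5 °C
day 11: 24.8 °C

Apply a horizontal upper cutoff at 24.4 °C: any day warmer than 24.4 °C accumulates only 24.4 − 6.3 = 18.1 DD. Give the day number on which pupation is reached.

day 3

Daily DD above 6.3 °C (capped at 18.1): 14.0, 16.6, 18.1, 5.5, 13.3, 4.6, 12.8, 18.1, 8.9, 7.2, 18.1.
Cumulative: 14.0, 30.6, 48.7, 54.2, 67.5, 72.1, 84.9, 103.0, 111.9, 119.1, 137.2.
The total first reaches 48 DD on day 3.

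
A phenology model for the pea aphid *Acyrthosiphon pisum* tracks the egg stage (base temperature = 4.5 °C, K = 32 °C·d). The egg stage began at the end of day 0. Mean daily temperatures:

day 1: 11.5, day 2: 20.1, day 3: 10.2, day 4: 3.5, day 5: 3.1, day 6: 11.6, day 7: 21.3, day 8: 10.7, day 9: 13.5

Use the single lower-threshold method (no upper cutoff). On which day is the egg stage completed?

day 6

Daily DD above 4.5 °C: 7.0, 15.6, 5.7, 0.0, 0.0, 7.1, 16.8, 6.2, 9.0.
Cumulative: 7.0, 22.6, 28.3, 28.3, 28.3, 35.4, 52.2, 58.4, 67.4.
The total first reaches 32 DD on day 6.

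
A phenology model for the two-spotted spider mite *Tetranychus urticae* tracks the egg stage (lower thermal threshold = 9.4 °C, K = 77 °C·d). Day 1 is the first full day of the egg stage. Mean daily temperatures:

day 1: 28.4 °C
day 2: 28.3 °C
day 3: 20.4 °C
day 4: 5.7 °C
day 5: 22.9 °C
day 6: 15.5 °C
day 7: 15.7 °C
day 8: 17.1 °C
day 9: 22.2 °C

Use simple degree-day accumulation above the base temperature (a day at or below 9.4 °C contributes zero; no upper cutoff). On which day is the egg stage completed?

day 8

Daily DD above 9.4 °C: 19.0, 18.9, 11.0, 0.0, 13.5, 6.1, 6.3, 7.7, 12.8.
Cumulative: 19.0, 37.9, 48.9, 48.9, 62.4, 68.5, 74.8, 82.5, 95.3.
The total first reaches 77 DD on day 8.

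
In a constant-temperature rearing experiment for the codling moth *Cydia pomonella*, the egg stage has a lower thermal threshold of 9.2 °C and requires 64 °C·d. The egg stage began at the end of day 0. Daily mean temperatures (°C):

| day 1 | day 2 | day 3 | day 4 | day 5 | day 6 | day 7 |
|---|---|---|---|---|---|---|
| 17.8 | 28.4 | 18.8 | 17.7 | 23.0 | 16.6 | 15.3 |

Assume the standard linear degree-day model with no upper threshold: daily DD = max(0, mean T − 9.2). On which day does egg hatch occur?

Daily DD above 9.2 °C: 8.6, 19.2, 9.6, 8.5, 13.8, 7.4, 6.1.
Cumulative: 8.6, 27.8, 37.4, 45.9, 59.7, 67.1, 73.2.
The total first reaches 64 DD on day 6.

day 6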